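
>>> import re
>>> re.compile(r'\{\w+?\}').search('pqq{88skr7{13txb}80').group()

`re.search` scans for the first position where the pattern succeeds.
The match spans [10:17] → '{13txb}'.

'{13txb}'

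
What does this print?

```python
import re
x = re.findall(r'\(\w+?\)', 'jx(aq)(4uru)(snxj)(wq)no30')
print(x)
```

Matches: at [2:6] → '(aq)'; at [6:12] → '(4uru)'; at [12:18] → '(snxj)'; at [18:22] → '(wq)'.
Since nothing is captured, `findall` lists the 4 matched substrings directly.

['(aq)', '(4uru)', '(snxj)', '(wq)']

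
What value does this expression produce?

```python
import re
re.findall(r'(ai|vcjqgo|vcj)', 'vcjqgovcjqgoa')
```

['vcjqgo', 'vcjqgo']

The regex engine tests alternatives in the order written; an earlier branch that matches wins even if a later one would match more.
Walking the string: at [0:6] match 'vcjqgo', group 1 = 'vcjqgo'; at [6:12] match 'vcjqgo', group 1 = 'vcjqgo'.
Because there's exactly one group, `findall` drops the full match and keeps group 1 from each hit.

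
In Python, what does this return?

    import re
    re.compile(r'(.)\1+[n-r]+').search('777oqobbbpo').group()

'777oqo'

The backreference `\1` re-matches whatever the first group consumed, character for character.
`re.search` scans for the first position where the pattern succeeds.
The match spans [0:6] → '777oqo'.
Captured: group 1 = '7'.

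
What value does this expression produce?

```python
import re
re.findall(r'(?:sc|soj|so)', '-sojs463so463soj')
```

['soj', 'so', 'soj']

Alternation tries branches left to right and keeps the first one that lets the overall match succeed at that position.
Since nothing is captured, `findall` lists the 3 matched substrings directly.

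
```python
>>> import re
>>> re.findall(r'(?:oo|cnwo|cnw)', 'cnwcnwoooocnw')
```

['cnw', 'cnwo', 'oo', 'cnw']

Branches in `(...|...)` are attempted left-to-right; the first branch that allows the whole pattern to succeed is taken.
Since nothing is captured, `findall` lists the 4 matched substrings directly.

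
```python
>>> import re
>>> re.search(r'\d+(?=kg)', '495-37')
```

The lookaround is zero-width — it requires the adjacent text to match without consuming it, so the asserted text isn't part of the match.
Unlike `match`, `search` isn't anchored — it looks for the pattern anywhere in the string.
Here the pattern never matches, so the call returns None.

None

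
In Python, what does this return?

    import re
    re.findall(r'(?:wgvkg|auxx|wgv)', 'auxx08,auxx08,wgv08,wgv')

['auxx', 'auxx', 'wgv', 'wgv']

`findall` yields the raw match text (4 of them) because the pattern has no groups.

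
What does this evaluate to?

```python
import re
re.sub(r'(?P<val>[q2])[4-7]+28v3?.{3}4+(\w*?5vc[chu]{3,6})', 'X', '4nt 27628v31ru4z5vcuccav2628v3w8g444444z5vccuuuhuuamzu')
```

Lazy quantifiers expand one character at a time until the remainder of the pattern can match.
Every occurrence is swapped for 'X'.

'4nt XavXuamzu'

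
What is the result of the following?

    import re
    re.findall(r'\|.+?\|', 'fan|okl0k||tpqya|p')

A non-greedy quantifier consumes as few characters as it can — just enough that the remainder of the pattern still matches from where it stops; whatever follows it matches normally.
`findall` yields the raw match text (2 of them) because the pattern has no groups.

['|okl0k|', '|tpqya|']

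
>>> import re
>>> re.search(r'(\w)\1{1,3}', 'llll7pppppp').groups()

('l',)

After group 1 captures some text, `\1` only succeeds where that same text appears again.
Unlike `match`, `search` isn't anchored — it looks for the pattern anywhere in the string.
The match spans [0:4] → 'llll'.
Captured: group 1 = 'l'.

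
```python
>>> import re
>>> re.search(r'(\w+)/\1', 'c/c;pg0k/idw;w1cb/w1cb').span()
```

`\1` is not a pattern — it's the concrete string captured by group 1, re-applied verbatim.
`re.search` scans for the first position where the pattern succeeds.
The match spans [0:3] → 'c/c'.
Captured: group 1 = 'c'.

(0, 3)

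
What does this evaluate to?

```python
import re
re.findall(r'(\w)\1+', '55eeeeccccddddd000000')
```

['5', 'e', 'c', 'd', '0']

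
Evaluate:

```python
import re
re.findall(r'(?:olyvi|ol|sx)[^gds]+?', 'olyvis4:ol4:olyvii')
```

['oly', 'ol4', 'olyvii']

Alternation tries branches left to right and keeps the first one that lets the overall match succeed at that position.
Matches: at [0:3] → 'oly'; at [8:11] → 'ol4'; at [12:18] → 'olyvii'.
No capturing groups, so `findall` returns the 3 full match strings.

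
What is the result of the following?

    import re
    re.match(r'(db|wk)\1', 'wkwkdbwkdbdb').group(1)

The backreference `\1` re-matches whatever the first group consumed, character for character.
`re.match` only tries the pattern at the start of the string.
The match spans [0:4] → 'wkwk'.
Captured: group 1 = 'wk'.

'wk'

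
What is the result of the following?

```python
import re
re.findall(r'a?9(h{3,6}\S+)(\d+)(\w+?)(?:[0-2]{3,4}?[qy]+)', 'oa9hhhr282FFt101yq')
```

The pattern matches optionally the literal 'a', then a literal '9'; then 3 to 6 of the literal 'h', then one or more of a non-whitespace character (captured); then one or more of a digit (captured); then one or more of a word character (lazy) (captured); then 3 to 4 of a character in [0-2] (lazy), then one or more of one of [qy] (non-capturing group).
Scanning left to right: at [1:18] match 'a9hhhr282FFt101yq', groups = ('hhhr28', '2', 'FFt').
`findall` packs the 3 group values into a tuple for every match.

[('hhhr28', '2', 'FFt')]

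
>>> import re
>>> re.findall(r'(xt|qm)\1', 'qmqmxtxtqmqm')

['qm', 'xt', 'qm']

`\1` has to match the exact text group 1 already captured.
With a single group, `findall` returns only what that group captured — 3 items.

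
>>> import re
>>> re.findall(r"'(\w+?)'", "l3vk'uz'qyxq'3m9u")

Scanning left to right: at [4:8] match "'uz'", group 1 = 'uz'.
Because there's exactly one group, `findall` drops the full match and keeps group 1 from the one hit.

['uz']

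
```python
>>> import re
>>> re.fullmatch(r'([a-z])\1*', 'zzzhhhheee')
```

None

The backreference `\1` re-matches whatever the first group consumed, character for character.
`re.fullmatch` is like wrapping the pattern in `^…$` (in single-line mode).
Here there's no way to consume every character, so the call returns None.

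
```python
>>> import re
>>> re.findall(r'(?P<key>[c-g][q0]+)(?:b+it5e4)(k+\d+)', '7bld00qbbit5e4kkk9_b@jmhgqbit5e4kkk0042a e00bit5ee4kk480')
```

Pattern: a character in [c-g], then one or more of one of [q0] (captured as 'key'); then one or more of the literal 'b', then the literal 'it5', then the literal 'e4' (non-capturing group); then one or more of the literal 'k', then one or more of a digit (captured).
`findall` packs the 2 group values into a tuple for every match.

[('d00q', 'kkk9'), ('gq', 'kkk0042')]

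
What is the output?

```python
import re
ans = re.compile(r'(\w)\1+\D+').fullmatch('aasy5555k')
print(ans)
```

None

`re.fullmatch` requires the pattern to consume the entire string.
Here there's no way to consume every character, so the call returns None.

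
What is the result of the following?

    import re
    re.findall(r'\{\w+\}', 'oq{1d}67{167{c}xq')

['{1d}', '{c}']

Scanning left to right: at [2:6] → '{1d}'; at [12:15] → '{c}'.
With no groups in the pattern, `findall` gives back each whole match — 2 here.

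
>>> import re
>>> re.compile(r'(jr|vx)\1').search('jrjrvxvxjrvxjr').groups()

('jr',)

The match spans [0:4] → 'jrjr'.
Captured: group 1 = 'jr'.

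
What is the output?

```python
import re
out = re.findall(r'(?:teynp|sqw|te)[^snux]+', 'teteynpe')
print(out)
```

With no groups in the pattern, `findall` gives back each whole match — 1 here.

['tetey']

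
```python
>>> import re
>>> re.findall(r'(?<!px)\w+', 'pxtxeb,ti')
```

['pxtxeb', 'ti']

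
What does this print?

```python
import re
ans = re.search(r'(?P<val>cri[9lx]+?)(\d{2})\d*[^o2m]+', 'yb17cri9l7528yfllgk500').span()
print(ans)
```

(4, 22)

Pattern: the literal 'cri', then one or more of one of [9lx] (lazy) (captured as 'val'); then exactly 2 of a digit (captured); then zero or more of a digit, then one or more of any character except [o2m].
`re.search` tries every starting position until one works.
The match spans [4:22] → 'cri9l7528yfllgk500'.
Captured: group 1 = 'cri9l', group 2 = '75'.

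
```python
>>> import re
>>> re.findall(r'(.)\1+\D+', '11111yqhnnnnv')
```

['1']

`\1` has to match the exact text group 1 already captured.
Walking the string: at [0:13] match '11111yqhnnnnv', group 1 = '1'.
Because there's exactly one group, `findall` drops the full match and keeps group 1 from the one hit.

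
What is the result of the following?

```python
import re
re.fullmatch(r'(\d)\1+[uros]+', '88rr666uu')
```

None

`\1` has to match the exact text group 1 already captured.
`fullmatch` succeeds only if the pattern covers the string from start to end.
Here the pattern can't cover the whole string, so the call returns None.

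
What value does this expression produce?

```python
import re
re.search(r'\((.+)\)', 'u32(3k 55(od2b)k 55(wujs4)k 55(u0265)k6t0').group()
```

'(3k 55(od2b)k 55(wujs4)k 55(u0265)'

`search` walks the string left to right and returns the first match it finds.
The match spans [3:37] → '(3k 55(od2b)k 55(wujs4)k 55(u0265)'.
Captured: group 1 = '3k 55(od2b)k 55(wujs4)k 55(u0265'.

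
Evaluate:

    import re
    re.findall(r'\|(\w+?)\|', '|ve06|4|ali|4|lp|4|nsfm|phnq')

Matches: at [0:6] match '|ve06|', group 1 = 've06'; at [7:12] match '|ali|', group 1 = 'ali'; at [13:17] match '|lp|', group 1 = 'lp'; at [18:24] match '|nsfm|', group 1 = 'nsfm'.
With a single group, `findall` returns only what that group captured — 4 items.

['ve06', 'ali', 'lp', 'nsfm']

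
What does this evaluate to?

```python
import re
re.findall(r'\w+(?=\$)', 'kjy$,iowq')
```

['kjy']

The positive lookaround only admits positions where the adjacent text matches; those characters stay outside the span.
Walking the string: at [0:3] → 'kjy'.
With no groups in the pattern, `findall` gives back each whole match — 1 here.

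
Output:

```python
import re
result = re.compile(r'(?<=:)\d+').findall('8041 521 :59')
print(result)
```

['59']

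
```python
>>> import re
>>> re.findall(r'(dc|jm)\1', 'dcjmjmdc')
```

['jm']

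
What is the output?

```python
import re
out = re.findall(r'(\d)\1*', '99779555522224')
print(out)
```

['9', '7', '9', '5', '2', '4']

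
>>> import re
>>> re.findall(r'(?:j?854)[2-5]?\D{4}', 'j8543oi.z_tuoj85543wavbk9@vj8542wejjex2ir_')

This matches optionally a literal 'j', then the literal '854' (non-capturing group); then optionally a character in [2-5], then exactly 4 of a non-digit.
Matches: at [0:9] → 'j8543oi.z'; at [27:36] → 'j8542wejj'.
`findall` yields the raw match text (2 of them) because the pattern has no groups.

['j8543oi.z', 'j8542wejj']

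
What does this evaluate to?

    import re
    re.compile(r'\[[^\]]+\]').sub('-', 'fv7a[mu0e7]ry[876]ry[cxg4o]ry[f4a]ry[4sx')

Matches: at [4:11] → '[mu0e7]'; at [13:18] → '[876]'; at [20:27] → '[cxg4o]'; at [29:34] → '[f4a]'.
Each match is replaced by '-'.

'fv7a-ry-ry-ry-ry[4sx'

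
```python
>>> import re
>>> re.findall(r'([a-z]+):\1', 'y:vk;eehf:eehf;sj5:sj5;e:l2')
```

After group 1 captures some text, `\1` only succeeds where that same text appears again.
One capturing group, so `findall` returns just the captured substring from the one match — 1 in all.

['eehf']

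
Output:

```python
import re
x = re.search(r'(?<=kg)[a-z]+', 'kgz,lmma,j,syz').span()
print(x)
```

(2, 3)

Lookahead/lookbehind check context without consuming it, so the matched span excludes the asserted characters.
Unlike `match`, `search` isn't anchored — it looks for the pattern anywhere in the string.
The match spans [2:3] → 'z'.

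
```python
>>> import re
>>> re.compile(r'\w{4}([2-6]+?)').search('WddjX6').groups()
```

This matches exactly 4 of a word character; then one or more of a character in [2-6] (lazy) (captured).
`re.search` tries every starting position until one works.
The match spans [1:6] → 'ddjX6'.
Captured: group 1 = '6'.

('6',)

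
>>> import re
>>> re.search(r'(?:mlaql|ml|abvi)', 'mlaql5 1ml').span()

(0, 5)

The regex engine tests alternatives in the order written; an earlier branch that matches wins even if a later one would match more.
The match spans [0:5] → 'mlaql'.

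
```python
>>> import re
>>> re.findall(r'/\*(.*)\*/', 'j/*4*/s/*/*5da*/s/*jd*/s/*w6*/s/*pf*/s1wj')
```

['4*/s/*/*5da*/s/*jd*/s/*w6*/s/*pf']

Because there's exactly one group, `findall` drops the full match and keeps group 1 from the one hit.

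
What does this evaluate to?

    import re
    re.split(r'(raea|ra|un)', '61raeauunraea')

['61', 'raea', 'u', 'un', '', 'raea', '']

Alternation isn't longest-match — the leftmost alternative that fits at this position is chosen.
The group in the pattern means `split` returns the separators' captures alongside the pieces.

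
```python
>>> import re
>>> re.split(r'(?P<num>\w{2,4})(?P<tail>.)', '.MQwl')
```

The pattern matches 2 to 4 of a word character (captured as 'num'); then any character (captured as 'tail').
Matches to split on: at [1:5] → 'MQwl'.
With a capturing group present, the delimiter's captured portion is kept in the result list.

['.', 'MQw', 'l', '']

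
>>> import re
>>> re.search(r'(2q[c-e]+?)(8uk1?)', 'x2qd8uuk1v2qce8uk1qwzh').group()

The pattern matches the literal '2q', then one or more of a character in [c-e] (lazy) (captured); then the literal '8uk', then optionally a literal '1' (captured).
`search` walks the string left to right and returns the first match it finds.
The match spans [10:18] → '2qce8uk1'.
Captured: group 1 = '2qce', group 2 = '8uk1'.

'2qce8uk1'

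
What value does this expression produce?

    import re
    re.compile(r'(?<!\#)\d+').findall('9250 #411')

['9250', '11']

The negative lookaround is zero-width — it rules out positions where the adjacent text would match, without consuming anything.
Since nothing is captured, `findall` lists the 2 matched substrings directly.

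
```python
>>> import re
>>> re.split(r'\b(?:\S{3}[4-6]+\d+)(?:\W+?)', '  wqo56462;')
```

The pattern matches a word boundary (`\b`, zero-width); then exactly 3 of a non-whitespace character, then one or more of a character in [4-6], then one or more of a digit (non-capturing group); then one or more of a non-word character (lazy) (non-capturing group).
Matches to split on: at [2:11] → 'wqo56462;'.
`split` removes every match and returns the 2 fragments in between.

['  ', '']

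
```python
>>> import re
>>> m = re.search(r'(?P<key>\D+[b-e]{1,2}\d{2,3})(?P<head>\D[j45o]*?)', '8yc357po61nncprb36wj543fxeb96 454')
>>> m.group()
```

The match spans [1:7] → 'yc357p'.

'yc357p'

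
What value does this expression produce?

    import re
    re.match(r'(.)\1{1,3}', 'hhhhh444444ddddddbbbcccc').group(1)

The match spans [0:4] → 'hhhh'.
Captured: group 1 = 'h'.

'h'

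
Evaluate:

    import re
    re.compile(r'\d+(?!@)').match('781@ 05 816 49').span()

(0, 2)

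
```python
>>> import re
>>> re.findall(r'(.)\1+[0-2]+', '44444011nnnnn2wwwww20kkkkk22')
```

The backreference `\1` re-matches whatever the first group consumed, character for character.
One capturing group, so `findall` returns just the captured substring from each match — 4 in all.

['4', 'n', 'w', 'k']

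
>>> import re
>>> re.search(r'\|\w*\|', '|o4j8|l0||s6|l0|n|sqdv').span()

(0, 6)

The match spans [0:6] → '|o4j8|'.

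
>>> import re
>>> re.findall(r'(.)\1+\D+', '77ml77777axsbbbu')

`\1` has to match the exact text group 1 already captured.
Matches: at [0:4] match '77ml', group 1 = '7'; at [4:16] match '77777axsbbbu', group 1 = '7'.
`findall` collects group 1 from each match (2 total).

['7', '7']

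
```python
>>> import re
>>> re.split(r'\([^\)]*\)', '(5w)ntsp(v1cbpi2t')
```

The string is cut at each match, leaving 2 pieces.

['', 'ntsp(v1cbpi2t']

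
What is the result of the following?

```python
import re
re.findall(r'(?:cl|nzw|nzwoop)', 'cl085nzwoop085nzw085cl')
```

Alternation isn't longest-match — the leftmost alternative that fits at this position is chosen.
Walking the string: at [0:2] → 'cl'; at [5:8] → 'nzw'; at [14:17] → 'nzw'; at [20:22] → 'cl'.
`findall` yields the raw match text (4 of them) because the pattern has no groups.

['cl', 'nzw', 'nzw', 'cl']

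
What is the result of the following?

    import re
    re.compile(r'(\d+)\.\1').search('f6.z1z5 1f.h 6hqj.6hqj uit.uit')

None

The backreference `\1` re-matches whatever the first group consumed, character for character.
Here the pattern never matches, so the call returns None.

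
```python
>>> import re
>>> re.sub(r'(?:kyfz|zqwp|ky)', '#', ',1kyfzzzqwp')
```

Alternation isn't longest-match — the leftmost alternative that fits at this position is chosen.
`sub` substitutes '#' at each match site.

',1#z#'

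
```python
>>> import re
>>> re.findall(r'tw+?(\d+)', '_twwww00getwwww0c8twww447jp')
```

['00', '0', '447']

Pattern: a literal 't', then one or more of a literal 'w' (lazy); then one or more of a digit (captured).
Matches: at [1:8] match 'twwww00', group 1 = '00'; at [10:16] match 'twwww0', group 1 = '0'; at [18:25] match 'twww447', group 1 = '447'.
One capturing group, so `findall` returns just the captured substring from each match — 3 in all.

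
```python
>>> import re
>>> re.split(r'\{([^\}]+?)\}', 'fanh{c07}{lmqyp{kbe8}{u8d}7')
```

Because the pattern has a capturing group, `split` also inserts each captured text between the pieces.

['fanh', 'c07', '', 'lmqyp{kbe8', '', 'u8d', '7']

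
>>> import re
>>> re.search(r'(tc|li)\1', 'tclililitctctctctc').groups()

('li',)

The match spans [2:6] → 'lili'.
Captured: group 1 = 'li'.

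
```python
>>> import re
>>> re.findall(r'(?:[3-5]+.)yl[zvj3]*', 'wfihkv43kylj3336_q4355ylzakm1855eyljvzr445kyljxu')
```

This matches one or more of a character in [3-5], then any character (non-capturing group); then the literal 'yl', then zero or more of one of [zvj3].
Walking the string: at [6:15] → '43kylj333'; at [18:25] → '4355ylz'; at [30:38] → '55eyljvz'; at [39:46] → '445kylj'.
No capturing groups, so `findall` returns the 4 full match strings.

['43kylj333', '4355ylz', '55eyljvz', '445kylj']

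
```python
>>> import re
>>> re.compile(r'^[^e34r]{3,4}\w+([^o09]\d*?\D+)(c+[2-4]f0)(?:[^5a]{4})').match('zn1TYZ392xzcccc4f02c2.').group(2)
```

'c4f0'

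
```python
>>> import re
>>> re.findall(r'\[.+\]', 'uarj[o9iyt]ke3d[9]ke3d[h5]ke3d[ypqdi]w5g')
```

Walking the string: at [4:37] → '[o9iyt]ke3d[9]ke3d[h5]ke3d[ypqdi]'.
With no groups in the pattern, `findall` gives back each whole match — 1 here.

['[o9iyt]ke3d[9]ke3d[h5]ke3d[ypqdi]']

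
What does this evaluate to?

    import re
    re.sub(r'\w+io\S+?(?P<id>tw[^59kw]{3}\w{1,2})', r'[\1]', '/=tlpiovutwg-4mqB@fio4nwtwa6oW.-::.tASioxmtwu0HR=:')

'/=[twg-4mq]B@[twa6oW].-::.[twu0HR]=:'

Pattern: one or more of a word character, then the literal 'io', then one or more of a non-whitespace character (lazy); then the literal 'tw', then exactly 3 of any character except [59kw], then 1 to 2 of a word character (captured as 'id').
Matches: at [2:16] → 'tlpiovutwg-4mq'; at [18:30] → 'fio4nwtwa6oW'; at [35:48] → 'tASioxmtwu0HR'.
`\1` in the replacement pulls in group 1's text for each match.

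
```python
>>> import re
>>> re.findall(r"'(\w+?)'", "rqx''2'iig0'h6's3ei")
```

One capturing group, so `findall` returns just the captured substring from each match — 2 in all.

['2', 'h6']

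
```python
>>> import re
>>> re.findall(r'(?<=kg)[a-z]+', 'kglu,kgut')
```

The positive lookaround only admits positions where the adjacent text matches; those characters stay outside the span.
Matches: at [2:4] → 'lu'; at [7:9] → 'ut'.
`findall` yields the raw match text (2 of them) because the pattern has no groups.

['lu', 'ut']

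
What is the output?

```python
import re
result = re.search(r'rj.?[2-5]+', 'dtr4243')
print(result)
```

None

This matches the literal 'rj', then optionally any character; then one or more of a character in [2-5].
`re.search` scans for the first position where the pattern succeeds.
Here nothing in the string fits, so the call returns None.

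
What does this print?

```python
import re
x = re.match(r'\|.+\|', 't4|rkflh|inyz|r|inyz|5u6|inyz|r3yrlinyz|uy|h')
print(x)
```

`match` is anchored at position 0; if the pattern doesn't fit there, it returns None.
Here the string doesn't start with a match, so the call returns None.

None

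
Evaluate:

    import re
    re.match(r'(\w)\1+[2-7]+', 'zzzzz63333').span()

The backreference `\1` re-matches whatever the first group consumed, character for character.
`re.match` won't scan ahead — the pattern has to work from the very first character.
The match spans [0:10] → 'zzzzz63333'.
Captured: group 1 = 'z'.

(0, 10)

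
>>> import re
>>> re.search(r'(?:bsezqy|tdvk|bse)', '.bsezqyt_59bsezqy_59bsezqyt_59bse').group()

`|` is ordered: at each position the engine commits to the first alternative that works.
Unlike `match`, `search` isn't anchored — it looks for the pattern anywhere in the string.
The match spans [1:7] → 'bsezqy'.

'bsezqy'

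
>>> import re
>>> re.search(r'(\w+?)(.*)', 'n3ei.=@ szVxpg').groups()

('n', '3ei.=@ szVxpg')

This matches one or more of a word character (lazy) (captured); then zero or more of any character (captured).
Because the quantifier is non-greedy, it stops expanding at the earliest point where the rest of the pattern can succeed.
`re.search` tries every starting position until one works.
The match spans [0:14] → 'n3ei.=@ szVxpg'.
Captured: group 1 = 'n', group 2 = '3ei.=@ szVxpg'.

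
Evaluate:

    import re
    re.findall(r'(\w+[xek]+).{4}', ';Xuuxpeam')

Because there's exactly one group, `findall` drops the full match and keeps group 1 from the one hit.

['Xuux']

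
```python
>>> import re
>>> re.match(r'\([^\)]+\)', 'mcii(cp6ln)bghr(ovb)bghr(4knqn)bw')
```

`re.match` won't scan ahead — the pattern has to work from the very first character.
Here position 0 doesn't satisfy it, so the call returns None.

None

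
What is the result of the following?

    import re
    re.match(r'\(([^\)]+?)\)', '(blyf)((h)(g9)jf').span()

`re.match` won't scan ahead — the pattern has to work from the very first character.
The match spans [0:6] → '(blyf)'.

(0, 6)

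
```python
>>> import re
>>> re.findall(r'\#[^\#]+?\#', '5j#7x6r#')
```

['#7x6r#']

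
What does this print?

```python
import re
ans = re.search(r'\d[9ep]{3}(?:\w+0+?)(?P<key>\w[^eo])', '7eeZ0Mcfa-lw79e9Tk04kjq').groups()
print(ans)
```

('4k',)

The match spans [12:21] → '79e9Tk04k'.
Captured: group 1 = '4k'.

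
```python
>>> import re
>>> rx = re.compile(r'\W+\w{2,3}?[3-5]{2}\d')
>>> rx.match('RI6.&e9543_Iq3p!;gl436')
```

None

The pattern matches one or more of a non-word character; then 2 to 3 of a word character (lazy), then exactly 2 of a character in [3-5], then a digit.
`match` is anchored at position 0; if the pattern doesn't fit there, it returns None.
Here position 0 doesn't satisfy it, so the call returns None.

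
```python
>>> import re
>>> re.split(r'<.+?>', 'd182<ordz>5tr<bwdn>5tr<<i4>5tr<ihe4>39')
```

With the lazy modifier that quantifier settles for the fewest repetitions that let the rest of the pattern succeed (the atoms after it are unaffected and can still be greedy).
Matches to split on: at [4:10] → '<ordz>'; at [13:19] → '<bwdn>'; at [22:27] → '<<i4>'; at [30:36] → '<ihe4>'.
`split` removes every match and returns the 5 fragments in between.

['d182', '5tr', '5tr', '5tr', '39']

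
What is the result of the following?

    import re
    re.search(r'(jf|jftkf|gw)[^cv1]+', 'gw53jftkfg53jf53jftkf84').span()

(0, 23)

`re.search` tries every starting position until one works.
The match spans [0:23] → 'gw53jftkfg53jf53jftkf84'.
Captured: group 1 = 'gw'.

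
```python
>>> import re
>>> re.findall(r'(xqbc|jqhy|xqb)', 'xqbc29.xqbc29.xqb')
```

Alternation isn't longest-match — the leftmost alternative that fits at this position is chosen.
Matches: at [0:4] match 'xqbc', group 1 = 'xqbc'; at [7:11] match 'xqbc', group 1 = 'xqbc'; at [14:17] match 'xqb', group 1 = 'xqb'.
Because there's exactly one group, `findall` drops the full match and keeps group 1 from each hit.

['xqbc', 'xqbc', 'xqb']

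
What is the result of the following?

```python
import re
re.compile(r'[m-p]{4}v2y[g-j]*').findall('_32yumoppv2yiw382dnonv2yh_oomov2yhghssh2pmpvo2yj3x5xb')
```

['moppv2yi', 'oomov2yhgh']

With no groups in the pattern, `findall` gives back each whole match — 2 here.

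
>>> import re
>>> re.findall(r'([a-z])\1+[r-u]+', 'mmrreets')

['m', 'e']

The backreference `\1` re-matches whatever the first group consumed, character for character.
Scanning left to right: at [0:4] match 'mmrr', group 1 = 'm'; at [4:8] match 'eets', group 1 = 'e'.
Because there's exactly one group, `findall` drops the full match and keeps group 1 from each hit.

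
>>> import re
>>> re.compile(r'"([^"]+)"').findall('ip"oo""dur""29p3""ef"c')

['oo', 'dur', '29p3', 'ef']

Scanning left to right: at [2:6] match '"oo"', group 1 = 'oo'; at [6:11] match '"dur"', group 1 = 'dur'; at [11:17] match '"29p3"', group 1 = '29p3'; at [17:21] match '"ef"', group 1 = 'ef'.
One capturing group, so `findall` returns just the captured substring from each match — 4 in all.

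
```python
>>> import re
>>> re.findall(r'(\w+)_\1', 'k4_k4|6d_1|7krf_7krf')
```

['k4', '7krf']

The backreference `\1` re-matches whatever the first group consumed, character for character.
One capturing group, so `findall` returns just the captured substring from each match — 2 in all.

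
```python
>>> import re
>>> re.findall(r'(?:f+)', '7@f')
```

The pattern matches one or more of a literal 'f' (non-capturing group).
Walking the string: at [2:3] → 'f'.
`findall` yields the raw match text (1 of them) because the pattern has no groups.

['f']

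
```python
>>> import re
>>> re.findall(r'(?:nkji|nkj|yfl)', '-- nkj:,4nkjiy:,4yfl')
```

['nkj', 'nkji', 'yfl']

Branches in `(...|...)` are attempted left-to-right; the first branch that allows the whole pattern to succeed is taken.
With no groups in the pattern, `findall` gives back each whole match — 3 here.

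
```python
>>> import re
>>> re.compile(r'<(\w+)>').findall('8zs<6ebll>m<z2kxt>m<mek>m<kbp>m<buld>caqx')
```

['6ebll', 'z2kxt', 'mek', 'kbp', 'buld']

With a single group, `findall` returns only what that group captured — 5 items.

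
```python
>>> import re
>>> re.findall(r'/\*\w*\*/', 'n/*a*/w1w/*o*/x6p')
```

['/*a*/', '/*o*/']

Scanning left to right: at [1:6] → '/*a*/'; at [9:14] → '/*o*/'.
`findall` yields the raw match text (2 of them) because the pattern has no groups.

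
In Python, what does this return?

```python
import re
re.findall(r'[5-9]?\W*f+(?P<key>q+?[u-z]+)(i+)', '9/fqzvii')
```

[('qzv', 'ii')]

The pattern matches optionally a character in [5-9], then zero or more of a non-word character, then one or more of a literal 'f'; then one or more of the literal 'q' (lazy), then one or more of a character in [u-z] (captured as 'key'); then one or more of a literal 'i' (captured).
Matches: at [0:8] match '9/fqzvii', groups = ('qzv', 'ii').
Multiple groups make `findall` return tuples — one 2-tuple for the one match.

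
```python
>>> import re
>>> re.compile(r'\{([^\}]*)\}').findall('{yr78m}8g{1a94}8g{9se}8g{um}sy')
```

Matches: at [0:7] match '{yr78m}', group 1 = 'yr78m'; at [9:15] match '{1a94}', group 1 = '1a94'; at [17:22] match '{9se}', group 1 = '9se'; at [24:28] match '{um}', group 1 = 'um'.
One capturing group, so `findall` returns just the captured substring from each match — 4 in all.

['yr78m', '1a94', '9se', 'um']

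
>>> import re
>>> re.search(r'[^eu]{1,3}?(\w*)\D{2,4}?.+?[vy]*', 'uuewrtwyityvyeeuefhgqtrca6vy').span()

(3, 28)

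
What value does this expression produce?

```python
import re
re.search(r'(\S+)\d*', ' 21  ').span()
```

(1, 3)

Pattern: one or more of a non-whitespace character (captured); then zero or more of a digit.
`re.search` tries every starting position until one works.
The match spans [1:3] → '21'.
Captured: group 1 = '21'.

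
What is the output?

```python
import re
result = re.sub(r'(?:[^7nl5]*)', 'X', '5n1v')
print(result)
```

X5XnXX

The pattern matches zero or more of any character except [7nl5] (non-capturing group).
Every occurrence is swapped for 'X'.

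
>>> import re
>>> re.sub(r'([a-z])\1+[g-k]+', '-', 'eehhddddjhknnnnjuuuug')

`\1` has to match the exact text group 1 already captured.
Matches: at [0:4] → 'eehh'; at [4:11] → 'ddddjhk'; at [11:16] → 'nnnnj'; at [16:21] → 'uuuug'.
Each match is replaced by '-'.

'----'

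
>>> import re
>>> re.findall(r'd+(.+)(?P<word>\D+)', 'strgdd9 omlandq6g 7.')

[('9 omlandq6g 7', '.')]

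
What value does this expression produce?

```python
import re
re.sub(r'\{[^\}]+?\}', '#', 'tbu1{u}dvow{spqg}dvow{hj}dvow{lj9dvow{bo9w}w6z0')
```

Matches: at [4:7] → '{u}'; at [11:17] → '{spqg}'; at [21:25] → '{hj}'; at [29:43] → '{lj9dvow{bo9w}'.
`sub` substitutes '#' at each match site.

'tbu1#dvow#dvow#dvow#w6z0'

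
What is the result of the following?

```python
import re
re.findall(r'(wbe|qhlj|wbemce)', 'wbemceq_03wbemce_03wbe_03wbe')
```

The regex engine tests alternatives in the order written; an earlier branch that matches wins even if a later one would match more.
Scanning left to right: at [0:3] match 'wbe', group 1 = 'wbe'; at [10:13] match 'wbe', group 1 = 'wbe'; at [19:22] match 'wbe', group 1 = 'wbe'; at [25:28] match 'wbe', group 1 = 'wbe'.
`findall` collects group 1 from each match (4 total).

['wbe', 'wbe', 'wbe', 'wbe']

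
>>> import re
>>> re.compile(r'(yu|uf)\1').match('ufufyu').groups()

('uf',)

After group 1 captures some text, `\1` only succeeds where that same text appears again.
`re.match` won't scan ahead — the pattern has to work from the very first character.
The match spans [0:4] → 'ufuf'.
Captured: group 1 = 'uf'.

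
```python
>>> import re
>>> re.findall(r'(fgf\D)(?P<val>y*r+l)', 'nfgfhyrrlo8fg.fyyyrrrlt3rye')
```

This matches the literal 'fgf', then a non-digit (captured); then zero or more of the literal 'y', then one or more of the literal 'r', then a literal 'l' (captured as 'val').
Walking the string: at [1:9] match 'fgfhyrrl', groups = ('fgfh', 'yrrl').
Multiple groups make `findall` return tuples — one 2-tuple for the one match.

[('fgfh', 'yrrl')]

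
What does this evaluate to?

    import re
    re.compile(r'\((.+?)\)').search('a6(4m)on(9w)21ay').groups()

A `+?`/`*?`/`{m,n}?` starts at its minimum and grows only as far as needed for what follows to match.
`re.search` tries every starting position until one works.
The match spans [2:6] → '(4m)'.
Captured: group 1 = '4m'.

('4m',)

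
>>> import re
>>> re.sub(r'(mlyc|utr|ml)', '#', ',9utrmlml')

',9###'

Every occurrence is swapped for '#'.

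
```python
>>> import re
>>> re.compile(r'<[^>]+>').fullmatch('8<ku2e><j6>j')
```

None

`re.fullmatch` is like wrapping the pattern in `^…$` (in single-line mode).
Here there's no way to consume every character, so the call returns None.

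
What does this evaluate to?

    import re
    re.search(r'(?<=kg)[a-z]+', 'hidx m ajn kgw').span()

(13, 14)

The `(?=…)`/`(?<=…)` assertion just peeks at neighbouring text; it doesn't advance the match position.
`search` walks the string left to right and returns the first match it finds.
The match spans [13:14] → 'w'.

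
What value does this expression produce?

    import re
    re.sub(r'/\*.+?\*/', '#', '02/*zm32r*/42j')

Matches: at [2:11] → '/*zm32r*/'.
Every occurrence is swapped for '#'.

'02#42j'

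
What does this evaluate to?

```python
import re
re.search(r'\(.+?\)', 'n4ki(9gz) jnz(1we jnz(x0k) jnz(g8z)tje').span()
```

(4, 9)

A non-greedy quantifier consumes as few characters as it can — just enough that the remainder of the pattern still matches from where it stops; whatever follows it matches normally.
The match spans [4:9] → '(9gz)'.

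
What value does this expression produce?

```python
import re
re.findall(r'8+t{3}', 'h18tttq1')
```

['8ttt']

The pattern matches one or more of a literal '8'; then exactly 3 of a literal 't'.
Scanning left to right: at [2:6] → '8ttt'.
With no groups in the pattern, `findall` gives back each whole match — 1 here.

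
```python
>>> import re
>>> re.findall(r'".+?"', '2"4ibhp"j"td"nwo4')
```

['"4ibhp"', '"td"']

Because the quantifier is non-greedy, it stops expanding at the earliest point where the rest of the pattern can succeed.
Walking the string: at [1:8] → '"4ibhp"'; at [9:13] → '"td"'.
Since nothing is captured, `findall` lists the 2 matched substrings directly.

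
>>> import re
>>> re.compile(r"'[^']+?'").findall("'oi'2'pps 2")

["'oi'"]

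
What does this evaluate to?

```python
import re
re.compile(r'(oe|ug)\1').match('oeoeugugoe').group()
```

`\1` has to match the exact text group 1 already captured.
`match` is anchored at position 0; if the pattern doesn't fit there, it returns None.
The match spans [0:4] → 'oeoe'.
Captured: group 1 = 'oe'.

'oeoe'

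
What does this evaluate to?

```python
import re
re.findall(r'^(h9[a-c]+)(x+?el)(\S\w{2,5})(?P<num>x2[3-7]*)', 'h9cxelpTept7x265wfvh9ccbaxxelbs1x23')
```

[('h9c', 'xel', 'pTept7', 'x265')]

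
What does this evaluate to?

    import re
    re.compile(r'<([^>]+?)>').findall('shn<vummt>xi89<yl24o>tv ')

['vummt', 'yl24o']

One capturing group, so `findall` returns just the captured substring from each match — 2 in all.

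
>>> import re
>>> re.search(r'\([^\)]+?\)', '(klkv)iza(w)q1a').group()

'(klkv)'

`search` walks the string left to right and returns the first match it finds.
The match spans [0:6] → '(klkv)'.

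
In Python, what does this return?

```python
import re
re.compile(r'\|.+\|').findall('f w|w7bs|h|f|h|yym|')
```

Matches: at [3:19] → '|w7bs|h|f|h|yym|'.
With no groups in the pattern, `findall` gives back each whole match — 1 here.

['|w7bs|h|f|h|yym|']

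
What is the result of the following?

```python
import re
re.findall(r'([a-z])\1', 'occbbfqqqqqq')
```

['c', 'b', 'q', 'q', 'q']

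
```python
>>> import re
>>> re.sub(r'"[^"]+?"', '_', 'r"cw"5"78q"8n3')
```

'r_5_8n3'

Matches: at [1:5] → '"cw"'; at [6:11] → '"78q"'.
Each match is replaced by '_'.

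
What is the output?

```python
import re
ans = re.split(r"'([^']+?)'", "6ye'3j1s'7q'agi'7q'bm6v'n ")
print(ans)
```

['6ye', '3j1s', '7q', 'agi', '7q', 'bm6v', 'n ']

Because the pattern has a capturing group, `split` also inserts each captured text between the pieces.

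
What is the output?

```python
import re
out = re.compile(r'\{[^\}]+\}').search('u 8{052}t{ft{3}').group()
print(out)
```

`re.search` tries every starting position until one works.
The match spans [3:8] → '{052}'.

{052}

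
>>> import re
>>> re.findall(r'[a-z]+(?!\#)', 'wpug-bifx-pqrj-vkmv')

['wpug', 'bifx', 'pqrj', 'vkmv']

Because the assertion is negative and zero-width, positions next to the forbidden text are skipped.
Walking the string: at [0:4] → 'wpug'; at [5:9] → 'bifx'; at [10:14] → 'pqrj'; at [15:19] → 'vkmv'.
Since nothing is captured, `findall` lists the 4 matched substrings directly.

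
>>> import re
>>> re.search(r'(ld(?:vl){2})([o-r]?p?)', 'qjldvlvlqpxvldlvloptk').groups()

('ldvlvl', 'qp')

This matches the literal 'ld', then the literal 'vl' repeated 2 times (captured); then optionally a character in [o-r], then optionally the literal 'p' (captured).
`re.search` scans for the first position where the pattern succeeds.
The match spans [2:10] → 'ldvlvlqp'.
Captured: group 1 = 'ldvlvl', group 2 = 'qp'.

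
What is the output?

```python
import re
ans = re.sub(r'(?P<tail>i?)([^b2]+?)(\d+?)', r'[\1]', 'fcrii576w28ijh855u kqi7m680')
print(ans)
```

The pattern matches optionally a literal 'i' (captured as 'tail'); then one or more of any character except [b2] (lazy) (captured); then one or more of a digit (lazy) (captured).
Because the quantifier is non-greedy, it stops expanding at the earliest point where the rest of the pattern can succeed.
Matches: at [0:6] → 'fcrii5'; at [6:8] → '76'; at [8:10] → 'w2'; at [10:15] → '8ijh8'; at [15:17] → '55'; ….
Each match is replaced using the text its own group 1 captured.

[][][][][][][][]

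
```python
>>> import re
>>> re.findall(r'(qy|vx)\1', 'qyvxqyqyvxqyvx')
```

['qy']

`\1` has to match the exact text group 1 already captured.
With a single group, `findall` returns only what that group captured — 1 item.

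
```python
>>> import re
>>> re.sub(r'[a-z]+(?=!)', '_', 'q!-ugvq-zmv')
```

The `(?=…)`/`(?<=…)` assertion just peeks at neighbouring text; it doesn't advance the match position.
Matches: at [0:1] → 'q'.
`sub` substitutes '_' at each match site.

'_!-ugvq-zmv'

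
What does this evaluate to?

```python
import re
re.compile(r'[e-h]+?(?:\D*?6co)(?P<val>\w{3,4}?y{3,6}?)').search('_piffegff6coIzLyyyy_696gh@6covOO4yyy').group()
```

'ffegff6coIzLyyy'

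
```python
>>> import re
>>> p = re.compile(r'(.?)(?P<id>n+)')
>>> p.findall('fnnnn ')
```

[('f', 'nnnn')]

The pattern matches optionally any character (captured); then one or more of a literal 'n' (captured as 'id').
With 2 capturing groups, `findall` returns a 2-tuple per match.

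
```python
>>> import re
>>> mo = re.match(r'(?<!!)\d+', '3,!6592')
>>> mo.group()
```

'3'

`re.match` won't scan ahead — the pattern has to work from the very first character.
The match spans [0:1] → '3'.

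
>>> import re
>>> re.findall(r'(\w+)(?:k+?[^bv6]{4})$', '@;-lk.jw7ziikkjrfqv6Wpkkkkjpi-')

['jw7ziikkjrfqv6Wpkkk']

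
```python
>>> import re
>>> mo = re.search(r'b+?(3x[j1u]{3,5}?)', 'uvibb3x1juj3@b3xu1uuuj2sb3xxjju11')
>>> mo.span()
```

(3, 10)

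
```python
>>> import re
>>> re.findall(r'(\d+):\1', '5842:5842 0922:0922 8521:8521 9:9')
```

['5842', '0922', '8521', '9']

`\1` is not a pattern — it's the concrete string captured by group 1, re-applied verbatim.
Scanning left to right: at [0:9] match '5842:5842', group 1 = '5842'; at [10:19] match '0922:0922', group 1 = '0922'; at [20:29] match '8521:8521', group 1 = '8521'; at [30:33] match '9:9', group 1 = '9'.
With a single group, `findall` returns only what that group captured — 4 items.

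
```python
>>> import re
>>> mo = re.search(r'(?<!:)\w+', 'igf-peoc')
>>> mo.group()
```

'igf'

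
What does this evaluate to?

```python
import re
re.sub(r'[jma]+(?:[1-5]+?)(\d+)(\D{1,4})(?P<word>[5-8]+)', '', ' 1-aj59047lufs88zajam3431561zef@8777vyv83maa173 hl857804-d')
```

The pattern matches one or more of one of [jma]; then one or more of a character in [1-5] (lazy) (non-capturing group); then one or more of a digit (captured); then 1 to 4 of a non-digit (captured); then one or more of a character in [5-8] (captured as 'word').
Matches: at [3:16] → 'aj59047lufs88'; at [17:36] → 'ajam3431561zef@8777'; at [41:54] → 'maa173 hl8578'.
`sub` substitutes '' at each match site.

' 1-zvyv8304-d'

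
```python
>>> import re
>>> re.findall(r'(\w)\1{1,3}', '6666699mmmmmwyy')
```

`\1` has to match the exact text group 1 already captured.
Scanning left to right: at [0:4] match '6666', group 1 = '6'; at [5:7] match '99', group 1 = '9'; at [7:11] match 'mmmm', group 1 = 'm'; at [13:15] match 'yy', group 1 = 'y'.
`findall` collects group 1 from each match (4 total).

['6', '9', 'm', 'y']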